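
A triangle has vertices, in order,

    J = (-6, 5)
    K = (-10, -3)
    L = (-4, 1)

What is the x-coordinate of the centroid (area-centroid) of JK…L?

Apply the shoelace formula. First the cross-terms c_i = x_i·y_{i+1} − x_{i+1}·y_i:
  68, -22, -14  ⇒  2A = 32, A = 16.
Then Σ (x_i + x_{i+1})·c_i = -640, so x̄ = -640 / (6·16) = -20/3.

-20/3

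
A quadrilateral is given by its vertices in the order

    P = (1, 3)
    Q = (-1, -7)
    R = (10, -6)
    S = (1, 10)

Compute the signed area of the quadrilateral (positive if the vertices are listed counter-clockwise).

Apply Gauss's area formula: 2A = Σ (x_i·y_{i+1} − x_{i+1}·y_i), indices taken mod 4.
Σ = (-4) + (76) + (106) + (-7) = 171
Signed area = Σ/2 = 85.5 (positive ⇒ counter-clockwise traversal).

85.5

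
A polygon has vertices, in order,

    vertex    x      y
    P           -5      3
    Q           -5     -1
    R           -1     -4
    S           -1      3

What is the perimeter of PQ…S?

20

|PQ| = √((0)² + (-4)²) = √16 = 4
|QR| = √((4)² + (-3)²) = √25 = 5
|RS| = √((0)² + (7)²) = √49 = 7
|SP| = √((-4)² + (0)²) = √16 = 4
Perimeter = 4 + 5 + 7 + 4 = 20.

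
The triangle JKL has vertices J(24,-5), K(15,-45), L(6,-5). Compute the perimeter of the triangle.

100

|JK| = √((-9)² + (-40)²) = √1681 = 41
|KL| = √((-9)² + (40)²) = √1681 = 41
|LJ| = √((18)² + (0)²) = √324 = 18
Perimeter = 41 + 41 + 18 = 100.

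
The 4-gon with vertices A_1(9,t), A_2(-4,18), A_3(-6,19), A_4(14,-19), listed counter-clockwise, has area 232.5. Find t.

The doubled signed area Σ (x_i y_{i+1} − x_{i+1} y_i) is linear in t.
With t=0 it equals 213; the coefficient of t is 18 (from the two edges through A_1).
So 18·t + 213 = 2·232.5 = 465 ⇒ t = 14.

14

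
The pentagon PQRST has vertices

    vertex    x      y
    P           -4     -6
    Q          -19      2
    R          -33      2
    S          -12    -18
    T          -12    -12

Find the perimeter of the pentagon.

|PQ| = √((-15)² + (8)²) = √289 = 17
|QR| = √((-14)² + (0)²) = √196 = 14
|RS| = √((21)² + (-20)²) = √841 = 29
|ST| = √((0)² + (6)²) = √36 = 6
|TP| = √((8)² + (6)²) = √100 = 10
Perimeter = 17 + 14 + 29 + 6 + 10 = 76.

76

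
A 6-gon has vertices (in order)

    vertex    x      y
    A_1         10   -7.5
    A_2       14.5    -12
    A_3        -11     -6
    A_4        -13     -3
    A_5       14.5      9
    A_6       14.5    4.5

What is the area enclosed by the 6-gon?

Apply the shoelace formula: 2A = Σ (x_i·y_{i+1} − x_{i+1}·y_i), indices taken mod 6.
Cross-terms: -11.25, -219, -45, -73.5, -65.25, -153.75  ⇒  Σ = -567.75
Area = |Σ|/2 = 283.875.

283.875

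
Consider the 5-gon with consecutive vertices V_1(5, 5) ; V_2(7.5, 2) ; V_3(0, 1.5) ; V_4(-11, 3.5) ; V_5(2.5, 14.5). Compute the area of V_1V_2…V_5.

114

Apply the shoelace (surveyor's) formula: 2A = Σ (x_i·y_{i+1} − x_{i+1}·y_i), indices taken mod 5.
Σ = (-27.5) + (11.25) + (16.5) + (-168.25) + (-60) = -228
Area = |Σ|/2 = 114.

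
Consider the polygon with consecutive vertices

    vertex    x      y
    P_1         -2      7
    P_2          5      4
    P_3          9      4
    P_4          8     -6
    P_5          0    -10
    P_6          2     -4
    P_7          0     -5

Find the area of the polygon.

112.5

Apply Gauss's area formula: 2A = Σ (x_i·y_{i+1} − x_{i+1}·y_i), indices taken mod 7.
Σ = (-43) + (-16) + (-86) + (-80) + (20) + (-10) + (-10) = -225
Area = |Σ|/2 = 112.5.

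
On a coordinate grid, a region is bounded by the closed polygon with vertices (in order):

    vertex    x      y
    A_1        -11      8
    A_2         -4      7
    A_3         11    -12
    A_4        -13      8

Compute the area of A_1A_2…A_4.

79

Σ = (-45) + (-29) + (-68) + (-16) = -158
Area = |Σ|/2 = 79.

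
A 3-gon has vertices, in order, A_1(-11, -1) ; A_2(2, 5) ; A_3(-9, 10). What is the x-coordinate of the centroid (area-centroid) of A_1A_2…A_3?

-6

Apply the surveyor's formula. First the cross-terms c_i = x_i·y_{i+1} − x_{i+1}·y_i:
  -53, 65, 119  ⇒  2A = 131, A = 65.5.
Then Σ (x_i + x_{i+1})·c_i = -2358, so x̄ = -2358 / (6·65.5) = -6.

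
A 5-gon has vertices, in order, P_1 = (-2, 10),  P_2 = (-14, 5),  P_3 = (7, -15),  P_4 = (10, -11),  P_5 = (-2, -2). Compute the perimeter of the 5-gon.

74

|P_1P_2| = √((-12)² + (-5)²) = √169 = 13
|P_2P_3| = √((21)² + (-20)²) = √841 = 29
|P_3P_4| = √((3)² + (4)²) = √25 = 5
|P_4P_5| = √((-12)² + (9)²) = √225 = 15
|P_5P_1| = √((0)² + (12)²) = √144 = 12
Perimeter = 13 + 29 + 5 + 15 + 12 = 74.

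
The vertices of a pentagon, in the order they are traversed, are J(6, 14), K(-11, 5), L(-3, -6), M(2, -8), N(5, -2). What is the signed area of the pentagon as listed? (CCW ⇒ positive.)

209.5

Apply the shoelace formula: 2A = Σ (x_i·y_{i+1} − x_{i+1}·y_i), indices taken mod 5.
J→K: (6)(5) − (-11)(14) = 184
K→L: (-11)(-6) − (-3)(5) = 81
L→M: (-3)(-8) − (2)(-6) = 36
M→N: (2)(-2) − (5)(-8) = 36
N→J: (5)(14) − (6)(-2) = 82
Σ = 419
Signed area = Σ/2 = 209.5 (positive ⇒ counter-clockwise traversal).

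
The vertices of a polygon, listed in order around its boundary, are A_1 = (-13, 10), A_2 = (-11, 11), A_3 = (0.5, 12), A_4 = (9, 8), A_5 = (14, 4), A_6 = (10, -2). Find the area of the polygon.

172.25

A_1→A_2: (-13)(11) − (-11)(10) = -33
A_2→A_3: (-11)(12) − (0.5)(11) = -137.5
A_3→A_4: (0.5)(8) − (9)(12) = -104
A_4→A_5: (9)(4) − (14)(8) = -76
A_5→A_6: (14)(-2) − (10)(4) = -68
A_6→A_1: (10)(10) − (-13)(-2) = 74
Σ = -344.5
Area = |Σ|/2 = 172.25.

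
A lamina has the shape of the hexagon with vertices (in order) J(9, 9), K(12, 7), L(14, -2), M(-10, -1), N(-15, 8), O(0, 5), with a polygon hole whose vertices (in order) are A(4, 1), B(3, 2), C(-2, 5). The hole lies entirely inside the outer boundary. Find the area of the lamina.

207

Outer boundary:
Σ = (-45) + (-122) + (-34) + (-95) + (-75) + (-45) = -416
Area = |Σ|/2 = 208.
Hole:
Cross-terms: 5, 19, -22  ⇒  Σ = 2
Area = |Σ|/2 = 1.
Net area = 208 − 1 = 207.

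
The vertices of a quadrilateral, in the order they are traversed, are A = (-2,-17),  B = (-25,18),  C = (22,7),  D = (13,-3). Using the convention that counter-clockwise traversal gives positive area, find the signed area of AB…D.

Apply the shoelace (surveyor's) formula: 2A = Σ (x_i·y_{i+1} − x_{i+1}·y_i), indices taken mod 4.
Cross-terms: -461, -571, -157, -227  ⇒  Σ = -1416
Signed area = Σ/2 = -708 (negative ⇒ clockwise traversal).

-708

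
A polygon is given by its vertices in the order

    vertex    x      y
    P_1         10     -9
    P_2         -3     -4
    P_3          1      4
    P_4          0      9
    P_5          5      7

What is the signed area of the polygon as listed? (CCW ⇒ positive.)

-113

Apply the shoelace formula: 2A = Σ (x_i·y_{i+1} − x_{i+1}·y_i), indices taken mod 5.
Cross-terms: -67, -8, 9, -45, -115  ⇒  Σ = -226
Signed area = Σ/2 = -113 (negative ⇒ clockwise traversal).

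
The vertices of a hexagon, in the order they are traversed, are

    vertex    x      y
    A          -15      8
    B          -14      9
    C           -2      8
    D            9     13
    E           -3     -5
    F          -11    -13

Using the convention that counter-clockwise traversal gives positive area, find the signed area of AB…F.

Cross-terms: -23, -94, -98, -6, -16, -283  ⇒  Σ = -520
Signed area = Σ/2 = -260 (negative ⇒ clockwise traversal).

-260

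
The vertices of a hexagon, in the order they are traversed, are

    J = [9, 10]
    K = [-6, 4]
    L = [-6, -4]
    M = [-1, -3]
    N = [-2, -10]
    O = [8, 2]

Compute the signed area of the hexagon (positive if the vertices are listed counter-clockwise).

Apply the shoelace (surveyor's) formula: 2A = Σ (x_i·y_{i+1} − x_{i+1}·y_i), indices taken mod 6.
Cross-terms: 96, 48, 14, 4, 76, 62  ⇒  Σ = 300
Signed area = Σ/2 = 150 (positive ⇒ counter-clockwise traversal).

150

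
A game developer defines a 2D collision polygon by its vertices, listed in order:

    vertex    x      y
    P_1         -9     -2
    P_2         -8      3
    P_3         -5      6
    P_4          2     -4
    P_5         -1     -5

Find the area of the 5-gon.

62.5

Apply Gauss's area formula: 2A = Σ (x_i·y_{i+1} − x_{i+1}·y_i), indices taken mod 5.
P_1→P_2: (-9)(3) − (-8)(-2) = -43
P_2→P_3: (-8)(6) − (-5)(3) = -33
P_3→P_4: (-5)(-4) − (2)(6) = 8
P_4→P_5: (2)(-5) − (-1)(-4) = -14
P_5→P_1: (-1)(-2) − (-9)(-5) = -43
Σ = -125
Area = |Σ|/2 = 62.5.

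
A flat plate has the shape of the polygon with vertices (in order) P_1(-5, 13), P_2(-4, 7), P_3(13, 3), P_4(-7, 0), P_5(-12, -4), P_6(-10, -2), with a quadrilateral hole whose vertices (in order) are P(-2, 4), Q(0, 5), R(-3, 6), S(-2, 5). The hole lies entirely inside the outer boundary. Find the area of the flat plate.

Outer boundary:
Apply the shoelace formula: 2A = Σ (x_i·y_{i+1} − x_{i+1}·y_i), indices taken mod 6.
Σ = (17) + (-103) + (21) + (28) + (-16) + (-140) = -193
Area = |Σ|/2 = 96.5.
Hole:
Cross-terms: -10, 15, -3, 2  ⇒  Σ = 4
Area = |Σ|/2 = 2.
Net area = 96.5 − 2 = 94.5.

94.5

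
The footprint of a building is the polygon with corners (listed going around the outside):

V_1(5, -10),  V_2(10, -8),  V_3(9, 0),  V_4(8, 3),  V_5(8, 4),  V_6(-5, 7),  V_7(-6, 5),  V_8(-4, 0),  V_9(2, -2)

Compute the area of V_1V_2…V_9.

139

Apply the surveyor's formula: 2A = Σ (x_i·y_{i+1} − x_{i+1}·y_i), indices taken mod 9.
V_1→V_2: (5)(-8) − (10)(-10) = 60
V_2→V_3: (10)(0) − (9)(-8) = 72
V_3→V_4: (9)(3) − (8)(0) = 27
V_4→V_5: (8)(4) − (8)(3) = 8
V_5→V_6: (8)(7) − (-5)(4) = 76
V_6→V_7: (-5)(5) − (-6)(7) = 17
V_7→V_8: (-6)(0) − (-4)(5) = 20
V_8→V_9: (-4)(-2) − (2)(0) = 8
V_9→V_1: (2)(-10) − (5)(-2) = -10
Σ = 278
Area = |Σ|/2 = 139.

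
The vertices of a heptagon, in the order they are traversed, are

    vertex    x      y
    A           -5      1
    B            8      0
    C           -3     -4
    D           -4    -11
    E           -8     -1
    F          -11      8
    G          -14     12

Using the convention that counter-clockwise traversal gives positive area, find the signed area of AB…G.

-78

Apply the shoelace formula: 2A = Σ (x_i·y_{i+1} − x_{i+1}·y_i), indices taken mod 7.
Σ = (-8) + (-32) + (17) + (-84) + (-75) + (-20) + (46) = -156
Signed area = Σ/2 = -78 (negative ⇒ clockwise traversal).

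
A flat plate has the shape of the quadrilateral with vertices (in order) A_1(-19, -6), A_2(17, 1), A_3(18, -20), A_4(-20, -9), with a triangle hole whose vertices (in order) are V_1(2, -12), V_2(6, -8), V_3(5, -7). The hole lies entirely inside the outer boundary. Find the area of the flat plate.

Outer boundary:
Apply the shoelace (surveyor's) formula: 2A = Σ (x_i·y_{i+1} − x_{i+1}·y_i), indices taken mod 4.
Σ = (83) + (-358) + (-562) + (-51) = -888
Area = |Σ|/2 = 444.
Hole:
Cross-terms: 56, -2, -46  ⇒  Σ = 8
Area = |Σ|/2 = 4.
Net area = 444 − 4 = 440.

440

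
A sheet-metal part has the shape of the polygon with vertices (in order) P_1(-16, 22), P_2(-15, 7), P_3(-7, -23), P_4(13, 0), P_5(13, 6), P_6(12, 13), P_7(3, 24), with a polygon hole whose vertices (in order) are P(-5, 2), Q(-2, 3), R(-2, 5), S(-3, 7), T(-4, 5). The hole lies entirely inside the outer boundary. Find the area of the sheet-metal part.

Outer boundary:
Σ = (218) + (394) + (299) + (78) + (97) + (249) + (450) = 1785
Area = |Σ|/2 = 892.5.
Hole:
Σ = (-11) + (-4) + (1) + (13) + (17) = 16
Area = |Σ|/2 = 8.
Net area = 892.5 − 8 = 884.5.

884.5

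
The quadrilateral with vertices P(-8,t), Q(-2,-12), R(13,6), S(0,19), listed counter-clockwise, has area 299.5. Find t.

-20

The doubled signed area Σ (x_i y_{i+1} − x_{i+1} y_i) is linear in t.
With t=0 it equals 639; the coefficient of t is 2 (from the two edges through P).
So 2·t + 639 = 2·299.5 = 599 ⇒ t = -20.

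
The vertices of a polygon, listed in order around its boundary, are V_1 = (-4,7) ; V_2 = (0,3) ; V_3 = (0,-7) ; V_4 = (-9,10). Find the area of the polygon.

49

Apply the shoelace (surveyor's) formula: 2A = Σ (x_i·y_{i+1} − x_{i+1}·y_i), indices taken mod 4.
V_1→V_2: (-4)(3) − (0)(7) = -12
V_2→V_3: (0)(-7) − (0)(3) = 0
V_3→V_4: (0)(10) − (-9)(-7) = -63
V_4→V_1: (-9)(7) − (-4)(10) = -23
Σ = -98
Area = |Σ|/2 = 49.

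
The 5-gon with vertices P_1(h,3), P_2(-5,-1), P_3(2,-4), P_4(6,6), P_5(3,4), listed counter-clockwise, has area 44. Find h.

0

Write out the shoelace sum; only the two edges meeting at P_1 involve h:
2·Area = [(3·3 − h·4) + (h·(-1) − (-5)·3)] + 64
       = -5·h + 88 = 88
⇒ h = 0.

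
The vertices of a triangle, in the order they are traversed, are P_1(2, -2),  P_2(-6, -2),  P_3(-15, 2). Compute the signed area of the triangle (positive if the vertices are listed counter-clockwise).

Cross-terms: -16, -42, 26  ⇒  Σ = -32
Signed area = Σ/2 = -16 (negative ⇒ clockwise traversal).

-16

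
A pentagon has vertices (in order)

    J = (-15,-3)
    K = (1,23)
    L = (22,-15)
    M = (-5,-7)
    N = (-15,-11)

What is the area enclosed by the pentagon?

631

Apply the shoelace formula: 2A = Σ (x_i·y_{i+1} − x_{i+1}·y_i), indices taken mod 5.
Σ = (-342) + (-521) + (-229) + (-50) + (-120) = -1262
Area = |Σ|/2 = 631.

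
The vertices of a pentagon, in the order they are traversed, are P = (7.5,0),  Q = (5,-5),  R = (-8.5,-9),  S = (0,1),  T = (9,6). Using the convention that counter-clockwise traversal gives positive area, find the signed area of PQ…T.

Apply the surveyor's formula: 2A = Σ (x_i·y_{i+1} − x_{i+1}·y_i), indices taken mod 5.
Cross-terms: -37.5, -87.5, -8.5, -9, -45  ⇒  Σ = -187.5
Signed area = Σ/2 = -93.75 (negative ⇒ clockwise traversal).

-93.75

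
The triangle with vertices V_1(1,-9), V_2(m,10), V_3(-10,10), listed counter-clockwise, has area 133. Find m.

4

Write out the shoelace sum; only the two edges meeting at V_2 involve m:
2·Area = [(1·10 − m·(-9)) + (m·10 − (-10)·10)] + 80
       = 19·m + 190 = 266
⇒ m = 4.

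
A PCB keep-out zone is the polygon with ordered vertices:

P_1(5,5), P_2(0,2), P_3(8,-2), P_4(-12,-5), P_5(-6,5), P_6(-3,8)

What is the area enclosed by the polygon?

124

Apply the surveyor's formula: 2A = Σ (x_i·y_{i+1} − x_{i+1}·y_i), indices taken mod 6.
Cross-terms: 10, -16, -64, -90, -33, -55  ⇒  Σ = -248
Area = |Σ|/2 = 124.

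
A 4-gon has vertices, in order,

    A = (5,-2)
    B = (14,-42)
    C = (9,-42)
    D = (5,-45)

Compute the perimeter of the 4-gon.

94

|AB| = √((9)² + (-40)²) = √1681 = 41
|BC| = √((-5)² + (0)²) = √25 = 5
|CD| = √((-4)² + (-3)²) = √25 = 5
|DA| = √((0)² + (43)²) = √1849 = 43
Perimeter = 41 + 5 + 5 + 43 = 94.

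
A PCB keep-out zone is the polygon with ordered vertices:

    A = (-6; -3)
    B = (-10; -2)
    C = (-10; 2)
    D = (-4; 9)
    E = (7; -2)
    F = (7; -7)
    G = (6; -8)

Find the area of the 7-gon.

155

Apply the shoelace (surveyor's) formula: 2A = Σ (x_i·y_{i+1} − x_{i+1}·y_i), indices taken mod 7.
Σ = (-18) + (-40) + (-82) + (-55) + (-35) + (-14) + (-66) = -310
Area = |Σ|/2 = 155.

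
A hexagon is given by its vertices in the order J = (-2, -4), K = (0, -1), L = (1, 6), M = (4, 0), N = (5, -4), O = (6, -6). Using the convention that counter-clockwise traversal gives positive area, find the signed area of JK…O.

Apply the surveyor's formula: 2A = Σ (x_i·y_{i+1} − x_{i+1}·y_i), indices taken mod 6.
Cross-terms: 2, 1, -24, -16, -6, -36  ⇒  Σ = -79
Signed area = Σ/2 = -39.5 (negative ⇒ clockwise traversal).

-39.5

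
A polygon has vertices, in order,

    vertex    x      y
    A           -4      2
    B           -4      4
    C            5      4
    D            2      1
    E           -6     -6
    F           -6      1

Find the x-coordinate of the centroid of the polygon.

-205/103

Apply the shoelace formula. First the cross-terms c_i = x_i·y_{i+1} − x_{i+1}·y_i:
  -8, -36, -3, -6, -42, -8  ⇒  2A = -103, A = -51.5.
Then Σ (x_i + x_{i+1})·c_i = 615, so x̄ = 615 / (6·(-51.5)) = -205/103.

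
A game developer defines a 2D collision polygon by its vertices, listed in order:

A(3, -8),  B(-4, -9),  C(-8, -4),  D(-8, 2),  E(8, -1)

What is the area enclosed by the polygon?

116

Apply the shoelace (surveyor's) formula: 2A = Σ (x_i·y_{i+1} − x_{i+1}·y_i), indices taken mod 5.
Cross-terms: -59, -56, -48, -8, -61  ⇒  Σ = -232
Area = |Σ|/2 = 116.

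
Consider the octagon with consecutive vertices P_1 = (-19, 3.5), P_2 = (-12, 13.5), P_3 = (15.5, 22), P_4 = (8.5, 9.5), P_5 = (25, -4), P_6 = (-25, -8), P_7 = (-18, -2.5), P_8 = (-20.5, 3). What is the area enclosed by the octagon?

Σ = (-214.5) + (-473.25) + (-39.75) + (-271.5) + (-300) + (-81.5) + (-105.25) + (-14.75) = -1500.5
Area = |Σ|/2 = 750.25.

750.25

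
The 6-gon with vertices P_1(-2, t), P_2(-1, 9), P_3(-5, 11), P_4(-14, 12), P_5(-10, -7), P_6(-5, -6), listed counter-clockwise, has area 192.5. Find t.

-11

The doubled signed area Σ (x_i y_{i+1} − x_{i+1} y_i) is linear in t.
With t=0 it equals 341; the coefficient of t is -4 (from the two edges through P_1).
So -4·t + 341 = 2·192.5 = 385 ⇒ t = -11.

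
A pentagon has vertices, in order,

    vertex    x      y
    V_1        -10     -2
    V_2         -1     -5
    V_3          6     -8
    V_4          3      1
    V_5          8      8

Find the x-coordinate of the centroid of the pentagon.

-5/147

Apply the surveyor's formula. First the cross-terms c_i = x_i·y_{i+1} − x_{i+1}·y_i:
  48, 38, 30, 16, 64  ⇒  2A = 196, A = 98.
Then Σ (x_i + x_{i+1})·c_i = -20, so x̄ = -20 / (6·98) = -5/147.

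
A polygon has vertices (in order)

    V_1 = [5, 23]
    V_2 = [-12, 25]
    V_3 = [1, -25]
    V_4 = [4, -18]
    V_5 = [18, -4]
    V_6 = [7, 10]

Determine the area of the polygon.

Apply the shoelace (surveyor's) formula: 2A = Σ (x_i·y_{i+1} − x_{i+1}·y_i), indices taken mod 6.
Σ = (401) + (275) + (82) + (308) + (208) + (111) = 1385
Area = |Σ|/2 = 692.5.

692.5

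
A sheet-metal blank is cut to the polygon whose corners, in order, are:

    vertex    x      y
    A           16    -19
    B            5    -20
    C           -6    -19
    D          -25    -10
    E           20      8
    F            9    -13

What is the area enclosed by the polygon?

575

Apply Gauss's area formula: 2A = Σ (x_i·y_{i+1} − x_{i+1}·y_i), indices taken mod 6.
A→B: (16)(-20) − (5)(-19) = -225
B→C: (5)(-19) − (-6)(-20) = -215
C→D: (-6)(-10) − (-25)(-19) = -415
D→E: (-25)(8) − (20)(-10) = 0
E→F: (20)(-13) − (9)(8) = -332
F→A: (9)(-19) − (16)(-13) = 37
Σ = -1150
Area = |Σ|/2 = 575.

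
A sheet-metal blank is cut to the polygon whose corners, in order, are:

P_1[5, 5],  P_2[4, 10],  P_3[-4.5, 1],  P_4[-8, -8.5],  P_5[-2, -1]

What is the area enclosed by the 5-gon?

55.625

Apply the shoelace (surveyor's) formula: 2A = Σ (x_i·y_{i+1} − x_{i+1}·y_i), indices taken mod 5.
Cross-terms: 30, 49, 46.25, -9, -5  ⇒  Σ = 111.25
Area = |Σ|/2 = 55.625.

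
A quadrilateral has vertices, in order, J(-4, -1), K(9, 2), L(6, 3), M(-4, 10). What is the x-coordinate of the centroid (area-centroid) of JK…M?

Apply the surveyor's formula. First the cross-terms c_i = x_i·y_{i+1} − x_{i+1}·y_i:
  1, 15, 72, 44  ⇒  2A = 132, A = 66.
Then Σ (x_i + x_{i+1})·c_i = 22, so x̄ = 22 / (6·66) = 1/18.

1/18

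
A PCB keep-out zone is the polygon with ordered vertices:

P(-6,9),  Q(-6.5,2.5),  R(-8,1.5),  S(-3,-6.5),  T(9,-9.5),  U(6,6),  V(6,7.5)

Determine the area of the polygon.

208.125

Apply Gauss's area formula: 2A = Σ (x_i·y_{i+1} − x_{i+1}·y_i), indices taken mod 7.
Σ = (43.5) + (10.25) + (56.5) + (87) + (111) + (9) + (99) = 416.25
Area = |Σ|/2 = 208.125.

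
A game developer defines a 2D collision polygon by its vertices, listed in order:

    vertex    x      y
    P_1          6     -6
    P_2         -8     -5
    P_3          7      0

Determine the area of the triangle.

42.5

Apply the shoelace (surveyor's) formula: 2A = Σ (x_i·y_{i+1} − x_{i+1}·y_i), indices taken mod 3.
Σ = (-78) + (35) + (-42) = -85
Area = |Σ|/2 = 42.5.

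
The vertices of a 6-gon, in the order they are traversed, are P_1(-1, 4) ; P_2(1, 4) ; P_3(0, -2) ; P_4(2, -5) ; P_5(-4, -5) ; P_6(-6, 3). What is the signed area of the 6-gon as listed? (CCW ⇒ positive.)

Apply the shoelace formula: 2A = Σ (x_i·y_{i+1} − x_{i+1}·y_i), indices taken mod 6.
Σ = (-8) + (-2) + (4) + (-30) + (-42) + (-21) = -99
Signed area = Σ/2 = -49.5 (negative ⇒ clockwise traversal).

-49.5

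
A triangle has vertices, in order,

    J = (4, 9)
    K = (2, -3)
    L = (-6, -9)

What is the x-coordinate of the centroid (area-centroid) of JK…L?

0

Apply the surveyor's formula. First the cross-terms c_i = x_i·y_{i+1} − x_{i+1}·y_i:
  -30, -36, -18  ⇒  2A = -84, A = -42.
Then Σ (x_i + x_{i+1})·c_i = 0, so x̄ = 0 / (6·(-42)) = 0.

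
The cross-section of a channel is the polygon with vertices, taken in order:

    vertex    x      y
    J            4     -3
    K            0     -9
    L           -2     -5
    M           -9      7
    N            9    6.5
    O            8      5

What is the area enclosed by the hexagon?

J→K: (4)(-9) − (0)(-3) = -36
K→L: (0)(-5) − (-2)(-9) = -18
L→M: (-2)(7) − (-9)(-5) = -59
M→N: (-9)(6.5) − (9)(7) = -121.5
N→O: (9)(5) − (8)(6.5) = -7
O→J: (8)(-3) − (4)(5) = -44
Σ = -285.5
Area = |Σ|/2 = 142.75.

142.75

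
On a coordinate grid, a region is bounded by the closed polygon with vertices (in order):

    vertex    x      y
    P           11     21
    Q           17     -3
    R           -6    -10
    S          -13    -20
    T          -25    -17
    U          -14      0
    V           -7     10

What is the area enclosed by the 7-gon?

751

Σ = (-390) + (-188) + (-10) + (-279) + (-238) + (-140) + (-257) = -1502
Area = |Σ|/2 = 751.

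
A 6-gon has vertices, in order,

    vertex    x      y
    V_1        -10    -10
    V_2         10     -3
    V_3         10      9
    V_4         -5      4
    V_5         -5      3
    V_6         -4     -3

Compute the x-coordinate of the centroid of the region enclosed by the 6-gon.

184/87

Apply the shoelace formula. First the cross-terms c_i = x_i·y_{i+1} − x_{i+1}·y_i:
  130, 120, 85, 5, 27, 10  ⇒  2A = 377, A = 188.5.
Then Σ (x_i + x_{i+1})·c_i = 2392, so x̄ = 2392 / (6·188.5) = 184/87.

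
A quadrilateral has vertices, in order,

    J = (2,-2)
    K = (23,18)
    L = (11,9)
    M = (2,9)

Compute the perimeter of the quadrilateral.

64

|JK| = √((21)² + (20)²) = √841 = 29
|KL| = √((-12)² + (-9)²) = √225 = 15
|LM| = √((-9)² + (0)²) = √81 = 9
|MJ| = √((0)² + (-11)²) = √121 = 11
Perimeter = 29 + 15 + 9 + 11 = 64.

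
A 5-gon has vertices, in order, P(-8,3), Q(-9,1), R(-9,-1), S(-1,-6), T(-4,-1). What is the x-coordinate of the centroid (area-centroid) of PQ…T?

-274/47

Apply the shoelace (surveyor's) formula. First the cross-terms c_i = x_i·y_{i+1} − x_{i+1}·y_i:
  19, 18, 53, -23, -20  ⇒  2A = 47, A = 23.5.
Then Σ (x_i + x_{i+1})·c_i = -822, so x̄ = -822 / (6·23.5) = -274/47.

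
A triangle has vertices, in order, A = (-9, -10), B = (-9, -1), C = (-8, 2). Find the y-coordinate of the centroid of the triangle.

-3

Apply Gauss's area formula. First the cross-terms c_i = x_i·y_{i+1} − x_{i+1}·y_i:
  -81, -26, 98  ⇒  2A = -9, A = -4.5.
Then Σ (y_i + y_{i+1})·c_i = 81, so ȳ = 81 / (6·(-4.5)) = -3.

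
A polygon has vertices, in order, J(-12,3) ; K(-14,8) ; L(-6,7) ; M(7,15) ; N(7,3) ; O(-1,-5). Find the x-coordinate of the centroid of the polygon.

Apply the shoelace formula. First the cross-terms c_i = x_i·y_{i+1} − x_{i+1}·y_i:
  -54, -50, -139, -84, -32, -63  ⇒  2A = -422, A = -211.
Then Σ (x_i + x_{i+1})·c_i = 1716, so x̄ = 1716 / (6·(-211)) = -286/211.

-286/211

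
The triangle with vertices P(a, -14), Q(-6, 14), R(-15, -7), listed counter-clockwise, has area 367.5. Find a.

17

The doubled signed area Σ (x_i y_{i+1} − x_{i+1} y_i) is linear in a.
With a=0 it equals 378; the coefficient of a is 21 (from the two edges through P).
So 21·a + 378 = 2·367.5 = 735 ⇒ a = 17.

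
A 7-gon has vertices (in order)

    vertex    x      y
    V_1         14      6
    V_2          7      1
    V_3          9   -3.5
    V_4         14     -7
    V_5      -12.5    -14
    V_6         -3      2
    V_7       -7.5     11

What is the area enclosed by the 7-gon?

Σ = (-28) + (-33.5) + (-14) + (-283.5) + (-67) + (-18) + (-199) = -643
Area = |Σ|/2 = 321.5.

321.5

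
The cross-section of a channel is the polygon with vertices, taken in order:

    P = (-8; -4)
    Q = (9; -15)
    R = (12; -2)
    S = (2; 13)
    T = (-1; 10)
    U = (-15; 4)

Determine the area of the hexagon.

Apply the surveyor's formula: 2A = Σ (x_i·y_{i+1} − x_{i+1}·y_i), indices taken mod 6.
P→Q: (-8)(-15) − (9)(-4) = 156
Q→R: (9)(-2) − (12)(-15) = 162
R→S: (12)(13) − (2)(-2) = 160
S→T: (2)(10) − (-1)(13) = 33
T→U: (-1)(4) − (-15)(10) = 146
U→P: (-15)(-4) − (-8)(4) = 92
Σ = 749
Area = |Σ|/2 = 374.5.

374.5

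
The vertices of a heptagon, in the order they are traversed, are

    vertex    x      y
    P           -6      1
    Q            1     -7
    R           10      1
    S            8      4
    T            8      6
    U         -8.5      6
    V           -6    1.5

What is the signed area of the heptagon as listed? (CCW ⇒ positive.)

Σ = (41) + (71) + (32) + (16) + (99) + (23.25) + (3) = 285.25
Signed area = Σ/2 = 142.625 (positive ⇒ counter-clockwise traversal).

142.625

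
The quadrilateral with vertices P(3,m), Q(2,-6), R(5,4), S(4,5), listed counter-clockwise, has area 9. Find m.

2

The doubled signed area Σ (x_i y_{i+1} − x_{i+1} y_i) is linear in m.
With m=0 it equals 14; the coefficient of m is 2 (from the two edges through P).
So 2·m + 14 = 2·9 = 18 ⇒ m = 2.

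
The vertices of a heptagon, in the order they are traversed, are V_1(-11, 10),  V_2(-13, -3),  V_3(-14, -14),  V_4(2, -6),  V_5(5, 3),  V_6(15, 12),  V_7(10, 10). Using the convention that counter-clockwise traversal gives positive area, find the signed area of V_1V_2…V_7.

Apply Gauss's area formula: 2A = Σ (x_i·y_{i+1} − x_{i+1}·y_i), indices taken mod 7.
Cross-terms: 163, 140, 112, 36, 15, 30, 210  ⇒  Σ = 706
Signed area = Σ/2 = 353 (positive ⇒ counter-clockwise traversal).

353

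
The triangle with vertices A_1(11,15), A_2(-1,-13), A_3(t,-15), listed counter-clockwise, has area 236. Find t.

15

Write out the shoelace sum; only the two edges meeting at A_3 involve t:
2·Area = [((-1)·(-15) − t·(-13)) + (t·15 − 11·(-15))] + -128
       = 28·t + 52 = 472
⇒ t = 15.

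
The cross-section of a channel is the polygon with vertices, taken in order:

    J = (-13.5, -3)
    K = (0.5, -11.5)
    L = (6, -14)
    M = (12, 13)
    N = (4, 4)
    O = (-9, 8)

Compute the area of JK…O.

J→K: (-13.5)(-11.5) − (0.5)(-3) = 156.75
K→L: (0.5)(-14) − (6)(-11.5) = 62
L→M: (6)(13) − (12)(-14) = 246
M→N: (12)(4) − (4)(13) = -4
N→O: (4)(8) − (-9)(4) = 68
O→J: (-9)(-3) − (-13.5)(8) = 135
Σ = 663.75
Area = |Σ|/2 = 331.875.

331.875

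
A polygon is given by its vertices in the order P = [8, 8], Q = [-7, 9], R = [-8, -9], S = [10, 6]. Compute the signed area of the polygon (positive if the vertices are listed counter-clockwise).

168.5

Apply the shoelace formula: 2A = Σ (x_i·y_{i+1} − x_{i+1}·y_i), indices taken mod 4.
Cross-terms: 128, 135, 42, 32  ⇒  Σ = 337
Signed area = Σ/2 = 168.5 (positive ⇒ counter-clockwise traversal).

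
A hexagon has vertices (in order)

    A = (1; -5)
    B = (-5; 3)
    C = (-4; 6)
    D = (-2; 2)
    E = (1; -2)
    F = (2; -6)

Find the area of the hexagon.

Σ = (-22) + (-18) + (4) + (2) + (-2) + (-4) = -40
Area = |Σ|/2 = 20.

20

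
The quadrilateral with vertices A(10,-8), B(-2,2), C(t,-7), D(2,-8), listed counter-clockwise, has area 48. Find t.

0

Write out the shoelace sum; only the two edges meeting at C involve t:
2·Area = [((-2)·(-7) − t·2) + (t·(-8) − 2·(-7))] + 68
       = -10·t + 96 = 96
⇒ t = 0.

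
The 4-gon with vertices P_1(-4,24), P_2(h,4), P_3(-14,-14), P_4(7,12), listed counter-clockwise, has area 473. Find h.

The doubled signed area Σ (x_i y_{i+1} − x_{i+1} y_i) is linear in h.
With h=0 it equals 186; the coefficient of h is -38 (from the two edges through P_2).
So -38·h + 186 = 2·473 = 946 ⇒ h = -20.

-20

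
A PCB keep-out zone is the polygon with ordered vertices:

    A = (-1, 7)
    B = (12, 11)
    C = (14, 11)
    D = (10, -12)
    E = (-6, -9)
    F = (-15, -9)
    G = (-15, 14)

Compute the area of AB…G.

537

Σ = (-95) + (-22) + (-278) + (-162) + (-81) + (-345) + (-91) = -1074
Area = |Σ|/2 = 537.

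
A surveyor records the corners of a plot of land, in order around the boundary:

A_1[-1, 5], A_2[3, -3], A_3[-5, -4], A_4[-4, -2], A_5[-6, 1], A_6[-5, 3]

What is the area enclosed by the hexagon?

48

Apply Gauss's area formula: 2A = Σ (x_i·y_{i+1} − x_{i+1}·y_i), indices taken mod 6.
A_1→A_2: (-1)(-3) − (3)(5) = -12
A_2→A_3: (3)(-4) − (-5)(-3) = -27
A_3→A_4: (-5)(-2) − (-4)(-4) = -6
A_4→A_5: (-4)(1) − (-6)(-2) = -16
A_5→A_6: (-6)(3) − (-5)(1) = -13
A_6→A_1: (-5)(5) − (-1)(3) = -22
Σ = -96
Area = |Σ|/2 = 48.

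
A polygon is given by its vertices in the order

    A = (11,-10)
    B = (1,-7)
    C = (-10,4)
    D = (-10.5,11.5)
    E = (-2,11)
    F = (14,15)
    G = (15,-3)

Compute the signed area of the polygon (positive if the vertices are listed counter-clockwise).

A→B: (11)(-7) − (1)(-10) = -67
B→C: (1)(4) − (-10)(-7) = -66
C→D: (-10)(11.5) − (-10.5)(4) = -73
D→E: (-10.5)(11) − (-2)(11.5) = -92.5
E→F: (-2)(15) − (14)(11) = -184
F→G: (14)(-3) − (15)(15) = -267
G→A: (15)(-10) − (11)(-3) = -117
Σ = -866.5
Signed area = Σ/2 = -433.25 (negative ⇒ clockwise traversal).

-433.25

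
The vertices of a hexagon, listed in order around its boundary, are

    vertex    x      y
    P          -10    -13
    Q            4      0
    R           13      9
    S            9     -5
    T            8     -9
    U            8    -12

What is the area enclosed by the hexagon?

Apply Gauss's area formula: 2A = Σ (x_i·y_{i+1} − x_{i+1}·y_i), indices taken mod 6.
Cross-terms: 52, 36, -146, -41, -24, -224  ⇒  Σ = -347
Area = |Σ|/2 = 173.5.

173.5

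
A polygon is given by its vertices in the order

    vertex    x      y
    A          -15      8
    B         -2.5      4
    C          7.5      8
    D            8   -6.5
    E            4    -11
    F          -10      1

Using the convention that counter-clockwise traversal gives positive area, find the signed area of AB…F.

Cross-terms: -40, -50, -112.75, -62, -106, -65  ⇒  Σ = -435.75
Signed area = Σ/2 = -217.875 (negative ⇒ clockwise traversal).

-217.875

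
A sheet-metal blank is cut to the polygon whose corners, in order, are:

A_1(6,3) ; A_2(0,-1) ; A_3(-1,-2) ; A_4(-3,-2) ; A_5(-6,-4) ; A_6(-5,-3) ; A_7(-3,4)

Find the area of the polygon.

37.5

Σ = (-6) + (-1) + (-4) + (0) + (-2) + (-29) + (-33) = -75
Area = |Σ|/2 = 37.5.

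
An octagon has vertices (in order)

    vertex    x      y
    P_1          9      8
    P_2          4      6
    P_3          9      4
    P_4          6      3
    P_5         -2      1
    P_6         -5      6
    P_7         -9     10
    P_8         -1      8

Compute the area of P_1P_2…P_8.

73

P_1→P_2: (9)(6) − (4)(8) = 22
P_2→P_3: (4)(4) − (9)(6) = -38
P_3→P_4: (9)(3) − (6)(4) = 3
P_4→P_5: (6)(1) − (-2)(3) = 12
P_5→P_6: (-2)(6) − (-5)(1) = -7
P_6→P_7: (-5)(10) − (-9)(6) = 4
P_7→P_8: (-9)(8) − (-1)(10) = -62
P_8→P_1: (-1)(8) − (9)(8) = -80
Σ = -146
Area = |Σ|/2 = 73.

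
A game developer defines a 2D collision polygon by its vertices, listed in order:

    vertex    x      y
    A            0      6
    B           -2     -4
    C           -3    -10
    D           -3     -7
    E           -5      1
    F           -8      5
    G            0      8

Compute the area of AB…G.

54

Apply Gauss's area formula: 2A = Σ (x_i·y_{i+1} − x_{i+1}·y_i), indices taken mod 7.
Cross-terms: 12, 8, -9, -38, -17, -64, 0  ⇒  Σ = -108
Area = |Σ|/2 = 54.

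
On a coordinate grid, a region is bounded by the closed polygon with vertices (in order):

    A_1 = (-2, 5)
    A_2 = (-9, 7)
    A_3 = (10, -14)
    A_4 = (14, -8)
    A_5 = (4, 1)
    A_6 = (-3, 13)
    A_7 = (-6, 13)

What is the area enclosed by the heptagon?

A_1→A_2: (-2)(7) − (-9)(5) = 31
A_2→A_3: (-9)(-14) − (10)(7) = 56
A_3→A_4: (10)(-8) − (14)(-14) = 116
A_4→A_5: (14)(1) − (4)(-8) = 46
A_5→A_6: (4)(13) − (-3)(1) = 55
A_6→A_7: (-3)(13) − (-6)(13) = 39
A_7→A_1: (-6)(5) − (-2)(13) = -4
Σ = 339
Area = |Σ|/2 = 169.5.

169.5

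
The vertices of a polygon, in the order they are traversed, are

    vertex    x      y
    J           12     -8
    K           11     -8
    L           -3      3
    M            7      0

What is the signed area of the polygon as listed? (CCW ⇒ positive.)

-38

Apply the shoelace (surveyor's) formula: 2A = Σ (x_i·y_{i+1} − x_{i+1}·y_i), indices taken mod 4.
Σ = (-8) + (9) + (-21) + (-56) = -76
Signed area = Σ/2 = -38 (negative ⇒ clockwise traversal).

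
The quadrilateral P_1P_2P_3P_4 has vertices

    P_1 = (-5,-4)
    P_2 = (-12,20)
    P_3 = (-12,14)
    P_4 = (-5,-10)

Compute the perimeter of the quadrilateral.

|P_1P_2| = √((-7)² + (24)²) = √625 = 25
|P_2P_3| = √((0)² + (-6)²) = √36 = 6
|P_3P_4| = √((7)² + (-24)²) = √625 = 25
|P_4P_1| = √((0)² + (6)²) = √36 = 6
Perimeter = 25 + 6 + 25 + 6 = 62.

62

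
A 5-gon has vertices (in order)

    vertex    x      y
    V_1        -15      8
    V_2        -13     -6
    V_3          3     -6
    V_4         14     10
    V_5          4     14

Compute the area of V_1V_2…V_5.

401

Σ = (194) + (96) + (114) + (156) + (242) = 802
Area = |Σ|/2 = 401.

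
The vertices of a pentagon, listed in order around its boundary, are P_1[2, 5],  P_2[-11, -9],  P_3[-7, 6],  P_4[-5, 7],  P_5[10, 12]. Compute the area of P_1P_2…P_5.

Σ = (37) + (-129) + (-19) + (-130) + (26) = -215
Area = |Σ|/2 = 107.5.

107.5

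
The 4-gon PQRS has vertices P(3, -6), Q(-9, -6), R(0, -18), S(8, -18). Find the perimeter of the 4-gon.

|PQ| = √((-12)² + (0)²) = √144 = 12
|QR| = √((9)² + (-12)²) = √225 = 15
|RS| = √((8)² + (0)²) = √64 = 8
|SP| = √((-5)² + (12)²) = √169 = 13
Perimeter = 12 + 15 + 8 + 13 = 48.

48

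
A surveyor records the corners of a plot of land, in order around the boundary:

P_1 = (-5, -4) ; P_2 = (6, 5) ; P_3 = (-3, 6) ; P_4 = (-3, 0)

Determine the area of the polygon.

40

Cross-terms: -1, 51, 18, 12  ⇒  Σ = 80
Area = |Σ|/2 = 40.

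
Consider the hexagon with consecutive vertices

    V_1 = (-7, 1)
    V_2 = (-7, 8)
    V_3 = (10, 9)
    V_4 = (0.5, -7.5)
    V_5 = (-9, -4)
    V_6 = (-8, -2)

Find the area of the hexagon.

Apply Gauss's area formula: 2A = Σ (x_i·y_{i+1} − x_{i+1}·y_i), indices taken mod 6.
Σ = (-49) + (-143) + (-79.5) + (-69.5) + (-14) + (-22) = -377
Area = |Σ|/2 = 188.5.

188.5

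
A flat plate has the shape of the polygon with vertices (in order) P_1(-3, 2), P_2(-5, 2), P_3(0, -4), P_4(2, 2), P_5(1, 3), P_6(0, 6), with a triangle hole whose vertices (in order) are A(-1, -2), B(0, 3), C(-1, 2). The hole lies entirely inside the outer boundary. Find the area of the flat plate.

28

Outer boundary:
Σ = (4) + (20) + (8) + (4) + (6) + (18) = 60
Area = |Σ|/2 = 30.
Hole:
A→B: (-1)(3) − (0)(-2) = -3
B→C: (0)(2) − (-1)(3) = 3
C→A: (-1)(-2) − (-1)(2) = 4
Σ = 4
Area = |Σ|/2 = 2.
Net area = 30 − 2 = 28.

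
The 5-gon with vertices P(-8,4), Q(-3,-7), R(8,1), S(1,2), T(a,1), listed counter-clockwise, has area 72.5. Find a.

Write out the shoelace sum; only the two edges meeting at T involve a:
2·Area = [(1·1 − a·2) + (a·4 − (-8)·1)] + 136
       = 2·a + 145 = 145
⇒ a = 0.

0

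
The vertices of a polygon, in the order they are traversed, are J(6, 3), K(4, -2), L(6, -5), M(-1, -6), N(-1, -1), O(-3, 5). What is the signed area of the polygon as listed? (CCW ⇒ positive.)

Σ = (-24) + (-8) + (-41) + (-5) + (-8) + (-39) = -125
Signed area = Σ/2 = -62.5 (negative ⇒ clockwise traversal).

-62.5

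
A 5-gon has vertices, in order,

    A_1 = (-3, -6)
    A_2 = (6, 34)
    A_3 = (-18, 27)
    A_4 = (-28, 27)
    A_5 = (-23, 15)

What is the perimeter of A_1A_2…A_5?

|A_1A_2| = √((9)² + (40)²) = √1681 = 41
|A_2A_3| = √((-24)² + (-7)²) = √625 = 25
|A_3A_4| = √((-10)² + (0)²) = √100 = 10
|A_4A_5| = √((5)² + (-12)²) = √169 = 13
|A_5A_1| = √((20)² + (-21)²) = √841 = 29
Perimeter = 41 + 25 + 10 + 13 + 29 = 118.

118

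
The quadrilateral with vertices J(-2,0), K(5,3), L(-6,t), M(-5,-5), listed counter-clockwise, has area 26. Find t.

2

Write out the shoelace sum; only the two edges meeting at L involve t:
2·Area = [(5·t − (-6)·3) + ((-6)·(-5) − (-5)·t)] + -16
       = 10·t + 32 = 52
⇒ t = 2.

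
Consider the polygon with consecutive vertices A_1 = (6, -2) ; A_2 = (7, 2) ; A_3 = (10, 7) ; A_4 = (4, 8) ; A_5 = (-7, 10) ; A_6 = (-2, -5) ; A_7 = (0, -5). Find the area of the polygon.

149

Apply the shoelace formula: 2A = Σ (x_i·y_{i+1} − x_{i+1}·y_i), indices taken mod 7.
A_1→A_2: (6)(2) − (7)(-2) = 26
A_2→A_3: (7)(7) − (10)(2) = 29
A_3→A_4: (10)(8) − (4)(7) = 52
A_4→A_5: (4)(10) − (-7)(8) = 96
A_5→A_6: (-7)(-5) − (-2)(10) = 55
A_6→A_7: (-2)(-5) − (0)(-5) = 10
A_7→A_1: (0)(-2) − (6)(-5) = 30
Σ = 298
Area = |Σ|/2 = 149.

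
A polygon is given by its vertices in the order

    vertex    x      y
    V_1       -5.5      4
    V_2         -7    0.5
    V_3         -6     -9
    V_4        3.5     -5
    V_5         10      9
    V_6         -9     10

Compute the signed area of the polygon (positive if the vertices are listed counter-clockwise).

Cross-terms: 25.25, 66, 61.5, 81.5, 181, 19  ⇒  Σ = 434.25
Signed area = Σ/2 = 217.125 (positive ⇒ counter-clockwise traversal).

217.125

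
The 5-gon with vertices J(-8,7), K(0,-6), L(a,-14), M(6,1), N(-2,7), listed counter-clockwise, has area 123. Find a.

Write out the shoelace sum; only the two edges meeting at L involve a:
2·Area = [(0·(-14) − a·(-6)) + (a·1 − 6·(-14))] + 134
       = 7·a + 218 = 246
⇒ a = 4.

4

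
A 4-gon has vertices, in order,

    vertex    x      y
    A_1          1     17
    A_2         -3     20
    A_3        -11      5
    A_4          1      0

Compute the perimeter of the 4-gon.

52

|A_1A_2| = √((-4)² + (3)²) = √25 = 5
|A_2A_3| = √((-8)² + (-15)²) = √289 = 17
|A_3A_4| = √((12)² + (-5)²) = √169 = 13
|A_4A_1| = √((0)² + (17)²) = √289 = 17
Perimeter = 5 + 17 + 13 + 17 = 52.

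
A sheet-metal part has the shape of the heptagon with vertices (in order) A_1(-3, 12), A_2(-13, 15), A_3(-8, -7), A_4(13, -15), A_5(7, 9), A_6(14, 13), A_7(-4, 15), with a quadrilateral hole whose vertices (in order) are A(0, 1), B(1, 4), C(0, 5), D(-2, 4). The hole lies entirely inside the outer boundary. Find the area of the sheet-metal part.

483.5

Outer boundary:
Σ = (111) + (211) + (211) + (222) + (-35) + (262) + (-3) = 979
Area = |Σ|/2 = 489.5.
Hole:
Apply Gauss's area formula: 2A = Σ (x_i·y_{i+1} − x_{i+1}·y_i), indices taken mod 4.
Σ = (-1) + (5) + (10) + (-2) = 12
Area = |Σ|/2 = 6.
Net area = 489.5 − 6 = 483.5.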